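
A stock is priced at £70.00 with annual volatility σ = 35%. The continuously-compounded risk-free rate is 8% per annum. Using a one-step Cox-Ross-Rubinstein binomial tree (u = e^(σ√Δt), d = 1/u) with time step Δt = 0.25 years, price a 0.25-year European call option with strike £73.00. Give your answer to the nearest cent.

CRR parameters: u = e^(σ√Δt) = e^(0.35·√0.25) = 1.1912, d = 1/u = 0.8395
Per-period rate: rΔt = 0.08·0.25 = 0.02, so R = e^0.02 = 1.0202
Risk-neutral probability p = (e^0.02 − 0.8395)/(1.1912 − 0.8395) = 0.1807/0.3518 = 0.5138
Terminal stock prices: S_u = 83.39, S_d = 58.76
Terminal payoffs (S − K): max(10.39, 0) = 10.39, max(-14.24, 0) = 0
Node 0 (S = 70): V_0 = e^(−0.02)·[0.5138·10.3872 + 0.4862·0.0000] = 5.2311

£5.23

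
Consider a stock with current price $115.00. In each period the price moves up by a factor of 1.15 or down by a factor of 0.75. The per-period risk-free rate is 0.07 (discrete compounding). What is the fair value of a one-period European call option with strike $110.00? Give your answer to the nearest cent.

$16.64

Risk-neutral probability p = (1 + 0.07 − 0.75)/(1.15 − 0.75) = 0.3200/0.4000 = 0.8000
Terminal stock prices: S_u = 132.2, S_d = 86.25
Terminal payoffs (S − K): max(22.25, 0) = 22.25, max(-23.75, 0) = 0
Node 0 (S = 115): V_0 = 1/1.07·[0.8000·22.2500 + 0.2000·0.0000] = 16.6355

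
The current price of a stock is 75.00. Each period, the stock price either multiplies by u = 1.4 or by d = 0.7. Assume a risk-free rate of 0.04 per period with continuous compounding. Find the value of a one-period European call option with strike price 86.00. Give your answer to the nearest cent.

8.89

Risk-neutral probability p = (e^0.04 − 0.7)/(1.4 − 0.7) = 0.3408/0.7000 = 0.4869
Terminal stock prices: S_u = 105, S_d = 52.5
Terminal payoffs (S − K): max(19, 0) = 19, max(-33.5, 0) = 0
Node 0 (S = 75): V_0 = e^(−0.04)·[0.4869·19.0000 + 0.5131·0.0000] = 8.8879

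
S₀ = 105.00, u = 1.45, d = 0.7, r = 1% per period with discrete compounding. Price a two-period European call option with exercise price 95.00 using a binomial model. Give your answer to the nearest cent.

Risk-neutral probability p = (1 + 0.01 − 0.7)/(1.45 − 0.7) = 0.3100/0.7500 = 0.4133
Terminal stock prices: S_uu = 220.8, S_ud = 106.6, S_dd = 51.45
Terminal payoffs (S − K): max(125.8, 0) = 125.8, max(11.57, 0) = 11.57, max(-43.55, 0) = 0
Node u (S = 152.2): V_u = 1/1.01·[0.4133·125.7625 + 0.5867·11.5750] = 58.1906
Node d (S = 73.5): V_d = 1/1.01·[0.4133·11.5750 + 0.5867·0.0000] = 4.7370
Node 0 (S = 105): V_0 = 1/1.01·[0.4133·58.1906 + 0.5867·4.7370] = 26.5655

26.57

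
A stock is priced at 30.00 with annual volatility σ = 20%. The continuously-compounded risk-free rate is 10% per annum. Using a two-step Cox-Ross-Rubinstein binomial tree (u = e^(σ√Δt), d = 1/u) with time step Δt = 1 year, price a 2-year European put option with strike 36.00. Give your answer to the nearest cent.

3.10

CRR parameters: u = e^(σ√Δt) = e^(0.2·√1) = 1.2214, d = 1/u = 0.8187
Per-period rate: rΔt = 0.1·1 = 0.1, so R = e^0.1 = 1.1052
Risk-neutral probability p = (e^0.1 − 0.8187)/(1.2214 − 0.8187) = 0.2864/0.4027 = 0.7113
Terminal stock prices: S_uu = 44.75, S_ud = 30, S_dd = 20.11
Terminal payoffs (K − S): max(-8.755, 0) = 0, max(6, 0) = 6, max(15.89, 0) = 15.89
Node u (S = 36.64): V_u = e^(−0.1)·[0.7113·0.0000 + 0.2887·6.0000] = 1.5671
Node d (S = 24.56): V_d = e^(−0.1)·[0.7113·6.0000 + 0.2887·15.8904] = 8.0122
Node 0 (S = 30): V_0 = e^(−0.1)·[0.7113·1.5671 + 0.2887·8.0122] = 3.1013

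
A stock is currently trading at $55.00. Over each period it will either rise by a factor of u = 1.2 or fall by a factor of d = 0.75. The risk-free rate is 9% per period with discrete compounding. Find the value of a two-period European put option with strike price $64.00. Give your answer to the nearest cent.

Risk-neutral probability p = (1 + 0.09 − 0.75)/(1.2 − 0.75) = 0.3400/0.4500 = 0.7556
Terminal stock prices: S_uu = 79.2, S_ud = 49.5, S_dd = 30.94
Terminal payoffs (K − S): max(-15.2, 0) = 0, max(14.5, 0) = 14.5, max(33.06, 0) = 33.06
Node u (S = 66): V_u = 1/1.09·[0.7556·0.0000 + 0.2444·14.5000] = 3.2518
Node d (S = 41.25): V_d = 1/1.09·[0.7556·14.5000 + 0.2444·33.0625] = 17.4656
Node 0 (S = 55): V_0 = 1/1.09·[0.7556·3.2518 + 0.2444·17.4656] = 6.1709

$6.17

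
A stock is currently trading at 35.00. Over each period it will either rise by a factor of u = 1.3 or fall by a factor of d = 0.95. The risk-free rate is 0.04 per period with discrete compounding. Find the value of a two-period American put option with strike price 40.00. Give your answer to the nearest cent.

5.00

Risk-neutral probability p = (1 + 0.04 − 0.95)/(1.3 − 0.95) = 0.0900/0.3500 = 0.2571
Terminal stock prices: S_uu = 59.15, S_ud = 43.23, S_dd = 31.59
Terminal payoffs (K − S): max(-19.15, 0) = 0, max(-3.225, 0) = 0, max(8.413, 0) = 8.413
Node u (S = 45.5): continuation = 1/1.04·[0.2571·0.0000 + 0.7429·0.0000] = 0.0000; exercise value = 0.0000 ≤ continuation, so V_u = 0.0000
Node d (S = 33.25): continuation = 1/1.04·[0.2571·0.0000 + 0.7429·8.4125] = 6.0089; exercise value = 6.7500 > continuation, so V_d = 6.7500 (exercise)
Node 0 (S = 35): continuation = 1/1.04·[0.2571·0.0000 + 0.7429·6.7500] = 4.8214; exercise value = 5.0000 > continuation, so V_0 = 5.0000 (exercise)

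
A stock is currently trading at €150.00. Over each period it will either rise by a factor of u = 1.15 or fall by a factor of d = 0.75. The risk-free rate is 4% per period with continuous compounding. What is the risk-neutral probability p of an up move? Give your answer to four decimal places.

Risk-neutral probability p = (e^0.04 − 0.75)/(1.15 − 0.75) = 0.2908/0.4000 = 0.7270

p = 0.7270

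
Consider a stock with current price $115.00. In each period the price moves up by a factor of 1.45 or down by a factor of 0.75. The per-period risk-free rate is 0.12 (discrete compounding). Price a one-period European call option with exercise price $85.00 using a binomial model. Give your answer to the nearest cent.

$39.11

Risk-neutral probability p = (1 + 0.12 − 0.75)/(1.45 − 0.75) = 0.3700/0.7000 = 0.5286
Terminal stock prices: S_u = 166.8, S_d = 86.25
Terminal payoffs (S − K): max(81.75, 0) = 81.75, max(1.25, 0) = 1.25
Node 0 (S = 115): V_0 = 1/1.12·[0.5286·81.7500 + 0.4714·1.2500] = 39.1071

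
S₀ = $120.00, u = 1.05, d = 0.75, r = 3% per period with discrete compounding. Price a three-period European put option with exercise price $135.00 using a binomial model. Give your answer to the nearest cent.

Risk-neutral probability p = (1 + 0.03 − 0.75)/(1.05 − 0.75) = 0.2800/0.3000 = 0.9333
Terminal stock prices: S_uuu = 138.9, S_uud = 99.23, S_udd = 70.88, S_ddd = 50.62
Terminal payoffs (K − S): max(-3.915, 0) = 0, max(35.77, 0) = 35.77, max(64.12, 0) = 64.12, max(84.38, 0) = 84.38
Node uu (S = 132.3): V_uu = 1/1.03·[0.9333·0.0000 + 0.0667·35.7750] = 2.3155
Node ud (S = 94.5): V_ud = 1/1.03·[0.9333·35.7750 + 0.0667·64.1250] = 36.5680
Node dd (S = 67.5): V_dd = 1/1.03·[0.9333·64.1250 + 0.0667·84.3750] = 63.5680
Node u (S = 126): V_u = 1/1.03·[0.9333·2.3155 + 0.0667·36.5680] = 4.4651
Node d (S = 90): V_d = 1/1.03·[0.9333·36.5680 + 0.0667·63.5680] = 37.2504
Node 0 (S = 120): V_0 = 1/1.03·[0.9333·4.4651 + 0.0667·37.2504] = 6.4571

$6.46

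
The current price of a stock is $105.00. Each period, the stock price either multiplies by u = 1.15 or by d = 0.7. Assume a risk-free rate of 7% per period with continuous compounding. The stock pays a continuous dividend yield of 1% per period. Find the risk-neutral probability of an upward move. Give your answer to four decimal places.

Per-period risk-free factor R = e^0.07 = 1.0725; dividend-adjusted growth = e^(0.07−0.01) = 1.0618.
Risk-neutral probability p = (1.0618 − 0.7)/(1.15 − 0.7) = 0.3618/0.4500 = 0.8041

p = 0.8041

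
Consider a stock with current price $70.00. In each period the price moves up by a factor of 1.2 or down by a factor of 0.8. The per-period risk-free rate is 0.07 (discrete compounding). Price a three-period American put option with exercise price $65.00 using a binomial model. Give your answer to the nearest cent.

$3.39

Risk-neutral probability p = (1 + 0.07 − 0.8)/(1.2 − 0.8) = 0.2700/0.4000 = 0.6750
Terminal stock prices: S_uuu = 121, S_uud = 80.64, S_udd = 53.76, S_ddd = 35.84
Terminal payoffs (K − S): max(-55.96, 0) = 0, max(-15.64, 0) = 0, max(11.24, 0) = 11.24, max(29.16, 0) = 29.16
Node uu (S = 100.8): continuation = 1/1.07·[0.6750·0.0000 + 0.3250·0.0000] = 0.0000; exercise value = 0.0000 ≤ continuation, so V_uu = 0.0000
Node ud (S = 67.2): continuation = 1/1.07·[0.6750·0.0000 + 0.3250·11.2400] = 3.4140; exercise value = 0.0000 ≤ continuation, so V_ud = 3.4140
Node dd (S = 44.8): continuation = 1/1.07·[0.6750·11.2400 + 0.3250·29.1600] = 15.9477; exercise value = 20.2000 > continuation, so V_dd = 20.2000 (exercise)
Node u (S = 84): continuation = 1/1.07·[0.6750·0.0000 + 0.3250·3.4140] = 1.0370; exercise value = 0.0000 ≤ continuation, so V_u = 1.0370
Node d (S = 56): continuation = 1/1.07·[0.6750·3.4140 + 0.3250·20.2000] = 8.2892; exercise value = 9.0000 > continuation, so V_d = 9.0000 (exercise)
Node 0 (S = 70): continuation = 1/1.07·[0.6750·1.0370 + 0.3250·9.0000] = 3.3878; exercise value = 0.0000 ≤ continuation, so V_0 = 3.3878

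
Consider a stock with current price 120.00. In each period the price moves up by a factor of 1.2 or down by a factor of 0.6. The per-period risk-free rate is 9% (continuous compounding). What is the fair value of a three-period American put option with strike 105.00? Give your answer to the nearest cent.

7.70

Risk-neutral probability p = (e^0.09 − 0.6)/(1.2 − 0.6) = 0.4942/0.6000 = 0.8236
Terminal stock prices: S_uuu = 207.4, S_uud = 103.7, S_udd = 51.84, S_ddd = 25.92
Terminal payoffs (K − S): max(-102.4, 0) = 0, max(1.32, 0) = 1.32, max(53.16, 0) = 53.16, max(79.08, 0) = 79.08
Node uu (S = 172.8): continuation = e^(−0.09)·[0.8236·0.0000 + 0.1764·1.3200] = 0.2128; exercise value = 0.0000 ≤ continuation, so V_uu = 0.2128
Node ud (S = 86.4): continuation = e^(−0.09)·[0.8236·1.3200 + 0.1764·53.1600] = 9.5628; exercise value = 18.6000 > continuation, so V_ud = 18.6000 (exercise)
Node dd (S = 43.2): continuation = e^(−0.09)·[0.8236·53.1600 + 0.1764·79.0800] = 52.7628; exercise value = 61.8000 > continuation, so V_dd = 61.8000 (exercise)
Node u (S = 144): continuation = e^(−0.09)·[0.8236·0.2128 + 0.1764·18.6000] = 3.1584; exercise value = 0.0000 ≤ continuation, so V_u = 3.1584
Node d (S = 72): continuation = e^(−0.09)·[0.8236·18.6000 + 0.1764·61.8000] = 23.9628; exercise value = 33.0000 > continuation, so V_d = 33.0000 (exercise)
Node 0 (S = 120): continuation = e^(−0.09)·[0.8236·3.1584 + 0.1764·33.0000] = 7.6969; exercise value = 0.0000 ≤ continuation, so V_0 = 7.6969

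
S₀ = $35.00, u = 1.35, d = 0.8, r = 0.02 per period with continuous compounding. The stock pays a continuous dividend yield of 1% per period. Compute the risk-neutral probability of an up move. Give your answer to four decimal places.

Per-period risk-free factor R = e^0.02 = 1.0202; dividend-adjusted growth = e^(0.02−0.01) = 1.0101.
Risk-neutral probability p = (1.0101 − 0.8)/(1.35 − 0.8) = 0.2101/0.5500 = 0.3819

p = 0.3819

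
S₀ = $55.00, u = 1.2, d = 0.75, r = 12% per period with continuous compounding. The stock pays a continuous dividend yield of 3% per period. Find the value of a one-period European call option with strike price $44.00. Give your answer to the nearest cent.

$14.92

Per-period risk-free factor R = e^0.12 = 1.1275; dividend-adjusted growth = e^(0.12−0.03) = 1.0942.
Risk-neutral probability p = (1.0942 − 0.75)/(1.2 − 0.75) = 0.3442/0.4500 = 0.7648
Terminal stock prices: S_u = 66, S_d = 41.25
Terminal payoffs (S − K): max(22, 0) = 22, max(-2.75, 0) = 0
Node 0 (S = 55): V_0 = e^(−0.12)·[0.7648·22.0000 + 0.2352·0.0000] = 14.9236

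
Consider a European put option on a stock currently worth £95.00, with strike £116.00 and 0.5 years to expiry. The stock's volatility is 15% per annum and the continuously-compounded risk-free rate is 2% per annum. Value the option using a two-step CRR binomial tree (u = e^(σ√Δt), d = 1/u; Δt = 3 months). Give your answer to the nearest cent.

£19.85

CRR parameters: u = e^(σ√Δt) = e^(0.15·√0.25) = 1.0779, d = 1/u = 0.9277
Per-period rate: rΔt = 0.02·0.25 = 0.005, so R = e^0.005 = 1.0050
Risk-neutral probability p = (e^0.005 − 0.9277)/(1.0779 − 0.9277) = 0.0773/0.1501 = 0.5146
Terminal stock prices: S_uu = 110.4, S_ud = 95, S_dd = 81.77
Terminal payoffs (K − S): max(5.626, 0) = 5.626, max(21, 0) = 21, max(34.23, 0) = 34.23
Node u (S = 102.4): V_u = e^(−0.005)·[0.5146·5.6257 + 0.4854·21.0000] = 13.0225
Node d (S = 88.14): V_d = e^(−0.005)·[0.5146·21.0000 + 0.4854·34.2327] = 27.2858
Node 0 (S = 95): V_0 = e^(−0.005)·[0.5146·13.0225 + 0.4854·27.2858] = 19.8458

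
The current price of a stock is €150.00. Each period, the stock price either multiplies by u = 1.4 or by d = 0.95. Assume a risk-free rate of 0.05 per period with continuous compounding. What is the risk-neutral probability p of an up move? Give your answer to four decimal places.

Risk-neutral probability p = (e^0.05 − 0.95)/(1.4 − 0.95) = 0.1013/0.4500 = 0.2250

p = 0.2250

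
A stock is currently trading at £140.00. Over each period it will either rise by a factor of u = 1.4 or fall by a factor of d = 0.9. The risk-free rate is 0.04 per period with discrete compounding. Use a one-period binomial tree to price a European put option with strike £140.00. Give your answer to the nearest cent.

Risk-neutral probability p = (1 + 0.04 − 0.9)/(1.4 − 0.9) = 0.1400/0.5000 = 0.2800
Terminal stock prices: S_u = 196, S_d = 126
Terminal payoffs (K − S): max(-56, 0) = 0, max(14, 0) = 14
Node 0 (S = 140): V_0 = 1/1.04·[0.2800·0.0000 + 0.7200·14.0000] = 9.6923

£9.69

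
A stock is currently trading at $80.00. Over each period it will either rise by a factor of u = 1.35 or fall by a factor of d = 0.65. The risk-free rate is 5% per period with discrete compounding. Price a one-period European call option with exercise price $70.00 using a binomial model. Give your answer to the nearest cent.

$20.68

Risk-neutral probability p = (1 + 0.05 − 0.65)/(1.35 − 0.65) = 0.4000/0.7000 = 0.5714
Terminal stock prices: S_u = 108, S_d = 52
Terminal payoffs (S − K): max(38, 0) = 38, max(-18, 0) = 0
Node 0 (S = 80): V_0 = 1/1.05·[0.5714·38.0000 + 0.4286·0.0000] = 20.6803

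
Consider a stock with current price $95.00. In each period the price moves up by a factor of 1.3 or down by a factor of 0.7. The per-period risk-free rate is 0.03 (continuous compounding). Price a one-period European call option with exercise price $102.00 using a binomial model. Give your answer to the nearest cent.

$11.49

Risk-neutral probability p = (e^0.03 − 0.7)/(1.3 − 0.7) = 0.3305/0.6000 = 0.5508
Terminal stock prices: S_u = 123.5, S_d = 66.5
Terminal payoffs (S − K): max(21.5, 0) = 21.5, max(-35.5, 0) = 0
Node 0 (S = 95): V_0 = e^(−0.03)·[0.5508·21.5000 + 0.4492·0.0000] = 11.4913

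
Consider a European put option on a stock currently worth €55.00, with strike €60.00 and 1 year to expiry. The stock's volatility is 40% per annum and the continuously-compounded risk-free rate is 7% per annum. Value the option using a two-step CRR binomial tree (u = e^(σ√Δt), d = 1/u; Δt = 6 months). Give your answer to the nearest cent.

€9.25

CRR parameters: u = e^(σ√Δt) = e^(0.4·√0.5) = 1.3269, d = 1/u = 0.7536
Per-period rate: rΔt = 0.07·0.5 = 0.035, so R = e^0.035 = 1.0356
Risk-neutral probability p = (e^0.035 − 0.7536)/(1.3269 − 0.7536) = 0.2820/0.5733 = 0.4919
Terminal stock prices: S_uu = 96.84, S_ud = 55, S_dd = 31.24
Terminal payoffs (K − S): max(-36.84, 0) = 0, max(5, 0) = 5, max(28.76, 0) = 28.76
Node u (S = 72.98): V_u = e^(−0.035)·[0.4919·0.0000 + 0.5081·5.0000] = 2.4532
Node d (S = 41.45): V_d = e^(−0.035)·[0.4919·5.0000 + 0.5081·28.7616] = 16.4862
Node 0 (S = 55): V_0 = e^(−0.035)·[0.4919·2.4532 + 0.5081·16.4862] = 9.2538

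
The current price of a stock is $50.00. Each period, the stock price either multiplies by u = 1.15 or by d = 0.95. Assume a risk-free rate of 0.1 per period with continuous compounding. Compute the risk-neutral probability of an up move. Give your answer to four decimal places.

p = 0.7759

Risk-neutral probability p = (e^0.1 − 0.95)/(1.15 − 0.95) = 0.1552/0.2000 = 0.7759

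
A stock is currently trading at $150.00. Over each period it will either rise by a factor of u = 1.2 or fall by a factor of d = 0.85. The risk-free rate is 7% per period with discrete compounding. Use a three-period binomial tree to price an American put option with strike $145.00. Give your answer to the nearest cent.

Risk-neutral probability p = (1 + 0.07 − 0.85)/(1.2 − 0.85) = 0.2200/0.3500 = 0.6286
Terminal stock prices: S_uuu = 259.2, S_uud = 183.6, S_udd = 130, S_ddd = 92.12
Terminal payoffs (K − S): max(-114.2, 0) = 0, max(-38.6, 0) = 0, max(14.95, 0) = 14.95, max(52.88, 0) = 52.88
Node uu (S = 216): continuation = 1/1.07·[0.6286·0.0000 + 0.3714·0.0000] = 0.0000; exercise value = 0.0000 ≤ continuation, so V_uu = 0.0000
Node ud (S = 153): continuation = 1/1.07·[0.6286·0.0000 + 0.3714·14.9500] = 5.1896; exercise value = 0.0000 ≤ continuation, so V_ud = 5.1896
Node dd (S = 108.4): continuation = 1/1.07·[0.6286·14.9500 + 0.3714·52.8813] = 27.1390; exercise value = 36.6250 > continuation, so V_dd = 36.6250 (exercise)
Node u (S = 180): continuation = 1/1.07·[0.6286·0.0000 + 0.3714·5.1896] = 1.8015; exercise value = 0.0000 ≤ continuation, so V_u = 1.8015
Node d (S = 127.5): continuation = 1/1.07·[0.6286·5.1896 + 0.3714·36.6250] = 15.7622; exercise value = 17.5000 > continuation, so V_d = 17.5000 (exercise)
Node 0 (S = 150): continuation = 1/1.07·[0.6286·1.8015 + 0.3714·17.5000] = 7.1330; exercise value = 0.0000 ≤ continuation, so V_0 = 7.1330

$7.13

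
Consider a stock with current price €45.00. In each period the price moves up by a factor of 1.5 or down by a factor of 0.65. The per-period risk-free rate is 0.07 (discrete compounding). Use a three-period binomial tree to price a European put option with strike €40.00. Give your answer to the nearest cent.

Risk-neutral probability p = (1 + 0.07 − 0.65)/(1.5 − 0.65) = 0.4200/0.8500 = 0.4941
Terminal stock prices: S_uuu = 151.9, S_uud = 65.81, S_udd = 28.52, S_ddd = 12.36
Terminal payoffs (K − S): max(-111.9, 0) = 0, max(-25.81, 0) = 0, max(11.48, 0) = 11.48, max(27.64, 0) = 27.64
Node uu (S = 101.2): V_uu = 1/1.07·[0.4941·0.0000 + 0.5059·0.0000] = 0.0000
Node ud (S = 43.88): V_ud = 1/1.07·[0.4941·0.0000 + 0.5059·11.4812] = 5.4282
Node dd (S = 19.01): V_dd = 1/1.07·[0.4941·11.4812 + 0.5059·27.6419] = 18.3707
Node u (S = 67.5): V_u = 1/1.07·[0.4941·0.0000 + 0.5059·5.4282] = 2.5664
Node d (S = 29.25): V_d = 1/1.07·[0.4941·5.4282 + 0.5059·18.3707] = 11.1921
Node 0 (S = 45): V_0 = 1/1.07·[0.4941·2.5664 + 0.5059·11.1921] = 6.4766

€6.48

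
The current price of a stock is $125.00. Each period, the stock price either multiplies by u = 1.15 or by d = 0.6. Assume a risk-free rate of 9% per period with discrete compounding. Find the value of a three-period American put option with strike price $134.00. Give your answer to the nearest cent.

$12.14

Risk-neutral probability p = (1 + 0.09 − 0.6)/(1.15 − 0.6) = 0.4900/0.5500 = 0.8909
Terminal stock prices: S_uuu = 190.1, S_uud = 99.19, S_udd = 51.75, S_ddd = 27
Terminal payoffs (K − S): max(-56.11, 0) = 0, max(34.81, 0) = 34.81, max(82.25, 0) = 82.25, max(107, 0) = 107
Node uu (S = 165.3): continuation = 1/1.09·[0.8909·0.0000 + 0.1091·34.8125] = 3.4842; exercise value = 0.0000 ≤ continuation, so V_uu = 3.4842
Node ud (S = 86.25): continuation = 1/1.09·[0.8909·34.8125 + 0.1091·82.2500] = 36.6858; exercise value = 47.7500 > continuation, so V_ud = 47.7500 (exercise)
Node dd (S = 45): continuation = 1/1.09·[0.8909·82.2500 + 0.1091·107.0000] = 77.9358; exercise value = 89.0000 > continuation, so V_dd = 89.0000 (exercise)
Node u (S = 143.8): continuation = 1/1.09·[0.8909·3.4842 + 0.1091·47.7500] = 7.6267; exercise value = 0.0000 ≤ continuation, so V_u = 7.6267
Node d (S = 75): continuation = 1/1.09·[0.8909·47.7500 + 0.1091·89.0000] = 47.9358; exercise value = 59.0000 > continuation, so V_d = 59.0000 (exercise)
Node 0 (S = 125): continuation = 1/1.09·[0.8909·7.6267 + 0.1091·59.0000] = 12.1386; exercise value = 9.0000 ≤ continuation, so V_0 = 12.1386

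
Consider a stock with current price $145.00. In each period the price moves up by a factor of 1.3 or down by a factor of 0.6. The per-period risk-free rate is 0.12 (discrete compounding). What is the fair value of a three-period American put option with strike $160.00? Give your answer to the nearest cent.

Risk-neutral probability p = (1 + 0.12 − 0.6)/(1.3 − 0.6) = 0.5200/0.7000 = 0.7429
Terminal stock prices: S_uuu = 318.6, S_uud = 147, S_udd = 67.86, S_ddd = 31.32
Terminal payoffs (K − S): max(-158.6, 0) = 0, max(12.97, 0) = 12.97, max(92.14, 0) = 92.14, max(128.7, 0) = 128.7
Node uu (S = 245.1): continuation = 1/1.12·[0.7429·0.0000 + 0.2571·12.9700] = 2.9778; exercise value = 0.0000 ≤ continuation, so V_uu = 2.9778
Node ud (S = 113.1): continuation = 1/1.12·[0.7429·12.9700 + 0.2571·92.1400] = 29.7571; exercise value = 46.9000 > continuation, so V_ud = 46.9000 (exercise)
Node dd (S = 52.2): continuation = 1/1.12·[0.7429·92.1400 + 0.2571·128.6800] = 90.6571; exercise value = 107.8000 > continuation, so V_dd = 107.8000 (exercise)
Node u (S = 188.5): continuation = 1/1.12·[0.7429·2.9778 + 0.2571·46.9000] = 12.7429; exercise value = 0.0000 ≤ continuation, so V_u = 12.7429
Node d (S = 87): continuation = 1/1.12·[0.7429·46.9000 + 0.2571·107.8000] = 55.8571; exercise value = 73.0000 > continuation, so V_d = 73.0000 (exercise)
Node 0 (S = 145): continuation = 1/1.12·[0.7429·12.7429 + 0.2571·73.0000] = 25.2121; exercise value = 15.0000 ≤ continuation, so V_0 = 25.2121

$25.21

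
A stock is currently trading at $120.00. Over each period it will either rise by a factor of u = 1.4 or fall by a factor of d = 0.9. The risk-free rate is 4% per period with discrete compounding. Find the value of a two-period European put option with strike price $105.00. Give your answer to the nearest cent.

$3.74

Risk-neutral probability p = (1 + 0.04 − 0.9)/(1.4 − 0.9) = 0.1400/0.5000 = 0.2800
Terminal stock prices: S_uu = 235.2, S_ud = 151.2, S_dd = 97.2
Terminal payoffs (K − S): max(-130.2, 0) = 0, max(-46.2, 0) = 0, max(7.8, 0) = 7.8
Node u (S = 168): V_u = 1/1.04·[0.2800·0.0000 + 0.7200·0.0000] = 0.0000
Node d (S = 108): V_d = 1/1.04·[0.2800·0.0000 + 0.7200·7.8000] = 5.4000
Node 0 (S = 120): V_0 = 1/1.04·[0.2800·0.0000 + 0.7200·5.4000] = 3.7385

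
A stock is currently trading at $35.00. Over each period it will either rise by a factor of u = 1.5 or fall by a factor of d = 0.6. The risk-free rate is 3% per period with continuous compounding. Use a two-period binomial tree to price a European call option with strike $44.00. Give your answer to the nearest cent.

$7.49

Risk-neutral probability p = (e^0.03 − 0.6)/(1.5 − 0.6) = 0.4305/0.9000 = 0.4783
Terminal stock prices: S_uu = 78.75, S_ud = 31.5, S_dd = 12.6
Terminal payoffs (S − K): max(34.75, 0) = 34.75, max(-12.5, 0) = 0, max(-31.4, 0) = 0
Node u (S = 52.5): V_u = e^(−0.03)·[0.4783·34.7500 + 0.5217·0.0000] = 16.1291
Node d (S = 21): V_d = e^(−0.03)·[0.4783·0.0000 + 0.5217·0.0000] = 0.0000
Node 0 (S = 35): V_0 = e^(−0.03)·[0.4783·16.1291 + 0.5217·0.0000] = 7.4863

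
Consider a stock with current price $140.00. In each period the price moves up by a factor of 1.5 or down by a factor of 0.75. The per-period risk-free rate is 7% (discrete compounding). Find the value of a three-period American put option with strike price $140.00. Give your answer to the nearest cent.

$22.59

Risk-neutral probability p = (1 + 0.07 − 0.75)/(1.5 − 0.75) = 0.3200/0.7500 = 0.4267
Terminal stock prices: S_uuu = 472.5, S_uud = 236.2, S_udd = 118.1, S_ddd = 59.06
Terminal payoffs (K − S): max(-332.5, 0) = 0, max(-96.25, 0) = 0, max(21.88, 0) = 21.88, max(80.94, 0) = 80.94
Node uu (S = 315): continuation = 1/1.07·[0.4267·0.0000 + 0.5733·0.0000] = 0.0000; exercise value = 0.0000 ≤ continuation, so V_uu = 0.0000
Node ud (S = 157.5): continuation = 1/1.07·[0.4267·0.0000 + 0.5733·21.8750] = 11.7212; exercise value = 0.0000 ≤ continuation, so V_ud = 11.7212
Node dd (S = 78.75): continuation = 1/1.07·[0.4267·21.8750 + 0.5733·80.9375] = 52.0911; exercise value = 61.2500 > continuation, so V_dd = 61.2500 (exercise)
Node u (S = 210): continuation = 1/1.07·[0.4267·0.0000 + 0.5733·11.7212] = 6.2805; exercise value = 0.0000 ≤ continuation, so V_u = 6.2805
Node d (S = 105): continuation = 1/1.07·[0.4267·11.7212 + 0.5733·61.2500] = 37.4932; exercise value = 35.0000 ≤ continuation, so V_d = 37.4932
Node 0 (S = 140): continuation = 1/1.07·[0.4267·6.2805 + 0.5733·37.4932] = 22.5942; exercise value = 0.0000 ≤ continuation, so V_0 = 22.5942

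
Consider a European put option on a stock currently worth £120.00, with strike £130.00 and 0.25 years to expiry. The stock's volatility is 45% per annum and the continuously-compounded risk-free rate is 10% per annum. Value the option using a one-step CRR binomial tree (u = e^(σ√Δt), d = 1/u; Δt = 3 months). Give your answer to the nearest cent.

CRR parameters: u = e^(σ√Δt) = e^(0.45·√0.25) = 1.2523, d = 1/u = 0.7985
Per-period rate: rΔt = 0.1·0.25 = 0.025, so R = e^0.025 = 1.0253
Risk-neutral probability p = (e^0.025 − 0.7985)/(1.2523 − 0.7985) = 0.2268/0.4538 = 0.4998
Terminal stock prices: S_u = 150.3, S_d = 95.82
Terminal payoffs (K − S): max(-20.28, 0) = 0, max(34.18, 0) = 34.18
Node 0 (S = 120): V_0 = e^(−0.025)·[0.4998·0.0000 + 0.5002·34.1781] = 16.6748

£16.67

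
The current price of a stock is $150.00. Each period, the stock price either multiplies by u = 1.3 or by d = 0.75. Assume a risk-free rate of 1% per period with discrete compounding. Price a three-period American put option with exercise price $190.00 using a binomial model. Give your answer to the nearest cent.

$51.15

Risk-neutral probability p = (1 + 0.01 − 0.75)/(1.3 − 0.75) = 0.2600/0.5500 = 0.4727
Terminal stock prices: S_uuu = 329.6, S_uud = 190.1, S_udd = 109.7, S_ddd = 63.28
Terminal payoffs (K − S): max(-139.6, 0) = 0, max(-0.125, 0) = 0, max(80.31, 0) = 80.31, max(126.7, 0) = 126.7
Node uu (S = 253.5): continuation = 1/1.01·[0.4727·0.0000 + 0.5273·0.0000] = 0.0000; exercise value = 0.0000 ≤ continuation, so V_uu = 0.0000
Node ud (S = 146.2): continuation = 1/1.01·[0.4727·0.0000 + 0.5273·80.3125] = 41.9273; exercise value = 43.7500 > continuation, so V_ud = 43.7500 (exercise)
Node dd (S = 84.38): continuation = 1/1.01·[0.4727·80.3125 + 0.5273·126.7188] = 103.7438; exercise value = 105.6250 > continuation, so V_dd = 105.6250 (exercise)
Node u (S = 195): continuation = 1/1.01·[0.4727·0.0000 + 0.5273·43.7500] = 22.8398; exercise value = 0.0000 ≤ continuation, so V_u = 22.8398
Node d (S = 112.5): continuation = 1/1.01·[0.4727·43.7500 + 0.5273·105.6250] = 75.6188; exercise value = 77.5000 > continuation, so V_d = 77.5000 (exercise)
Node 0 (S = 150): continuation = 1/1.01·[0.4727·22.8398 + 0.5273·77.5000] = 51.1491; exercise value = 40.0000 ≤ continuation, so V_0 = 51.1491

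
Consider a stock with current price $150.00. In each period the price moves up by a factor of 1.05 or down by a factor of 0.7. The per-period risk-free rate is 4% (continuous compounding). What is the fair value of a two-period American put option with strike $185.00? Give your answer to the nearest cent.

Risk-neutral probability p = (e^0.04 − 0.7)/(1.05 − 0.7) = 0.3408/0.3500 = 0.9737
Terminal stock prices: S_uu = 165.4, S_ud = 110.2, S_dd = 73.5
Terminal payoffs (K − S): max(19.62, 0) = 19.62, max(74.75, 0) = 74.75, max(111.5, 0) = 111.5
Node u (S = 157.5): continuation = e^(−0.04)·[0.9737·19.6250 + 0.0263·74.7500] = 20.2460; exercise value = 27.5000 > continuation, so V_u = 27.5000 (exercise)
Node d (S = 105): continuation = e^(−0.04)·[0.9737·74.7500 + 0.0263·111.5000] = 72.7460; exercise value = 80.0000 > continuation, so V_d = 80.0000 (exercise)
Node 0 (S = 150): continuation = e^(−0.04)·[0.9737·27.5000 + 0.0263·80.0000] = 27.7460; exercise value = 35.0000 > continuation, so V_0 = 35.0000 (exercise)

$35.00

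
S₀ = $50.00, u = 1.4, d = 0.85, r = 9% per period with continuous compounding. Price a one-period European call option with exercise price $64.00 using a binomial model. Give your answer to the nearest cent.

$2.43

Risk-neutral probability p = (e^0.09 − 0.85)/(1.4 − 0.85) = 0.2442/0.5500 = 0.4440
Terminal stock prices: S_u = 70, S_d = 42.5
Terminal payoffs (S − K): max(6, 0) = 6, max(-21.5, 0) = 0
Node 0 (S = 50): V_0 = e^(−0.09)·[0.4440·6.0000 + 0.5560·0.0000] = 2.4345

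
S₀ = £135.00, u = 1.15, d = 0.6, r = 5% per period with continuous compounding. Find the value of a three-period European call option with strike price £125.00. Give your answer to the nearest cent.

£38.19

Risk-neutral probability p = (e^0.05 − 0.6)/(1.15 − 0.6) = 0.4513/0.5500 = 0.8205
Terminal stock prices: S_uuu = 205.3, S_uud = 107.1, S_udd = 55.89, S_ddd = 29.16
Terminal payoffs (S − K): max(80.32, 0) = 80.32, max(-17.88, 0) = 0, max(-69.11, 0) = 0, max(-95.84, 0) = 0
Node uu (S = 178.5): V_uu = e^(−0.05)·[0.8205·80.3181 + 0.1795·0.0000] = 62.6864
Node ud (S = 93.15): V_ud = e^(−0.05)·[0.8205·0.0000 + 0.1795·0.0000] = 0.0000
Node dd (S = 48.6): V_dd = e^(−0.05)·[0.8205·0.0000 + 0.1795·0.0000] = 0.0000
Node u (S = 155.2): V_u = e^(−0.05)·[0.8205·62.6864 + 0.1795·0.0000] = 48.9253
Node d (S = 81): V_d = e^(−0.05)·[0.8205·0.0000 + 0.1795·0.0000] = 0.0000
Node 0 (S = 135): V_0 = e^(−0.05)·[0.8205·48.9253 + 0.1795·0.0000] = 38.1851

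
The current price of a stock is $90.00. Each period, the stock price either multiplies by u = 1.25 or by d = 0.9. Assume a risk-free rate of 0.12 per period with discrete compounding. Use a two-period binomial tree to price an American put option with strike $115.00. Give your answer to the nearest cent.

$25.00

Risk-neutral probability p = (1 + 0.12 − 0.9)/(1.25 − 0.9) = 0.2200/0.3500 = 0.6286
Terminal stock prices: S_uu = 140.6, S_ud = 101.2, S_dd = 72.9
Terminal payoffs (K − S): max(-25.62, 0) = 0, max(13.75, 0) = 13.75, max(42.1, 0) = 42.1
Node u (S = 112.5): continuation = 1/1.12·[0.6286·0.0000 + 0.3714·13.7500] = 4.5599; exercise value = 2.5000 ≤ continuation, so V_u = 4.5599
Node d (S = 81): continuation = 1/1.12·[0.6286·13.7500 + 0.3714·42.1000] = 21.6786; exercise value = 34.0000 > continuation, so V_d = 34.0000 (exercise)
Node 0 (S = 90): continuation = 1/1.12·[0.6286·4.5599 + 0.3714·34.0000] = 13.8347; exercise value = 25.0000 > continuation, so V_0 = 25.0000 (exercise)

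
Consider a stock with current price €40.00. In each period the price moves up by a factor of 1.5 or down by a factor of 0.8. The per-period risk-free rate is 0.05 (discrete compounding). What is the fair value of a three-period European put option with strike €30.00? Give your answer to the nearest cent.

Risk-neutral probability p = (1 + 0.05 − 0.8)/(1.5 − 0.8) = 0.2500/0.7000 = 0.3571
Terminal stock prices: S_uuu = 135, S_uud = 72, S_udd = 38.4, S_ddd = 20.48
Terminal payoffs (K − S): max(-105, 0) = 0, max(-42, 0) = 0, max(-8.4, 0) = 0, max(9.52, 0) = 9.52
Node uu (S = 90): V_uu = 1/1.05·[0.3571·0.0000 + 0.6429·0.0000] = 0.0000
Node ud (S = 48): V_ud = 1/1.05·[0.3571·0.0000 + 0.6429·0.0000] = 0.0000
Node dd (S = 25.6): V_dd = 1/1.05·[0.3571·0.0000 + 0.6429·9.5200] = 5.8286
Node u (S = 60): V_u = 1/1.05·[0.3571·0.0000 + 0.6429·0.0000] = 0.0000
Node d (S = 32): V_d = 1/1.05·[0.3571·0.0000 + 0.6429·5.8286] = 3.5685
Node 0 (S = 40): V_0 = 1/1.05·[0.3571·0.0000 + 0.6429·3.5685] = 2.1848

€2.18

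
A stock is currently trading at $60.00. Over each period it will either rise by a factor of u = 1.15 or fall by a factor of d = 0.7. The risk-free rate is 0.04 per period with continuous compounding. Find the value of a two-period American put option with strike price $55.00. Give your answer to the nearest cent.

Risk-neutral probability p = (e^0.04 − 0.7)/(1.15 − 0.7) = 0.3408/0.4500 = 0.7574
Terminal stock prices: S_uu = 79.35, S_ud = 48.3, S_dd = 29.4
Terminal payoffs (K − S): max(-24.35, 0) = 0, max(6.7, 0) = 6.7, max(25.6, 0) = 25.6
Node u (S = 69): continuation = e^(−0.04)·[0.7574·0.0000 + 0.2426·6.7000] = 1.5620; exercise value = 0.0000 ≤ continuation, so V_u = 1.5620
Node d (S = 42): continuation = e^(−0.04)·[0.7574·6.7000 + 0.2426·25.6000] = 10.8434; exercise value = 13.0000 > continuation, so V_d = 13.0000 (exercise)
Node 0 (S = 60): continuation = e^(−0.04)·[0.7574·1.5620 + 0.2426·13.0000] = 4.1672; exercise value = 0.0000 ≤ continuation, so V_0 = 4.1672

$4.17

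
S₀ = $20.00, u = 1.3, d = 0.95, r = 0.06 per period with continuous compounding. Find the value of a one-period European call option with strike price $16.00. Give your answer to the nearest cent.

$4.93

Risk-neutral probability p = (e^0.06 − 0.95)/(1.3 − 0.95) = 0.1118/0.3500 = 0.3195
Terminal stock prices: S_u = 26, S_d = 19
Terminal payoffs (S − K): max(10, 0) = 10, max(3, 0) = 3
Node 0 (S = 20): V_0 = e^(−0.06)·[0.3195·10.0000 + 0.6805·3.0000] = 4.9318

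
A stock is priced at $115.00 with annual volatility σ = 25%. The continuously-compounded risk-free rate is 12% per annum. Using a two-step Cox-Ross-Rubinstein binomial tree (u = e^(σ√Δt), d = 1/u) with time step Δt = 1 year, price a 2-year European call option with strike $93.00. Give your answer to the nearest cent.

CRR parameters: u = e^(σ√Δt) = e^(0.25·√1) = 1.2840, d = 1/u = 0.7788
Per-period rate: rΔt = 0.12·1 = 0.12, so R = e^0.12 = 1.1275
Risk-neutral probability p = (e^0.12 − 0.7788)/(1.2840 − 0.7788) = 0.3487/0.5052 = 0.6902
Terminal stock prices: S_uu = 189.6, S_ud = 115, S_dd = 69.75
Terminal payoffs (S − K): max(96.6, 0) = 96.6, max(22, 0) = 22, max(-23.25, 0) = 0
Node u (S = 147.7): V_u = e^(−0.12)·[0.6902·96.6029 + 0.3098·22.0000] = 65.1793
Node d (S = 89.56): V_d = e^(−0.12)·[0.6902·22.0000 + 0.3098·0.0000] = 13.4670
Node 0 (S = 115): V_0 = e^(−0.12)·[0.6902·65.1793 + 0.3098·13.4670] = 43.5991

$43.60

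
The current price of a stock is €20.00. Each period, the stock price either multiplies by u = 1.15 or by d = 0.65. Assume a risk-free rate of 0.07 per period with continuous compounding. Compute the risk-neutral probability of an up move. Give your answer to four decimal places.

p = 0.8450

Risk-neutral probability p = (e^0.07 − 0.65)/(1.15 − 0.65) = 0.4225/0.5000 = 0.8450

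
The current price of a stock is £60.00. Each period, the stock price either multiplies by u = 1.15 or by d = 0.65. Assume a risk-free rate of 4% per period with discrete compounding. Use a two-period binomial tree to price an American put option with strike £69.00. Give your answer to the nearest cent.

£10.18

Risk-neutral probability p = (1 + 0.04 − 0.65)/(1.15 − 0.65) = 0.3900/0.5000 = 0.7800
Terminal stock prices: S_uu = 79.35, S_ud = 44.85, S_dd = 25.35
Terminal payoffs (K − S): max(-10.35, 0) = 0, max(24.15, 0) = 24.15, max(43.65, 0) = 43.65
Node u (S = 69): continuation = 1/1.04·[0.7800·0.0000 + 0.2200·24.1500] = 5.1087; exercise value = 0.0000 ≤ continuation, so V_u = 5.1087
Node d (S = 39): continuation = 1/1.04·[0.7800·24.1500 + 0.2200·43.6500] = 27.3462; exercise value = 30.0000 > continuation, so V_d = 30.0000 (exercise)
Node 0 (S = 60): continuation = 1/1.04·[0.7800·5.1087 + 0.2200·30.0000] = 10.1776; exercise value = 9.0000 ≤ continuation, so V_0 = 10.1776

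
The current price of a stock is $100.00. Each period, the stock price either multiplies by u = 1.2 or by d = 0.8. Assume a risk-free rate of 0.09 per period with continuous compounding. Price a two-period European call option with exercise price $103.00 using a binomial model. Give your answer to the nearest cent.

$18.52

Risk-neutral probability p = (e^0.09 − 0.8)/(1.2 − 0.8) = 0.2942/0.4000 = 0.7354
Terminal stock prices: S_uu = 144, S_ud = 96, S_dd = 64
Terminal payoffs (S − K): max(41, 0) = 41, max(-7, 0) = 0, max(-39, 0) = 0
Node u (S = 120): V_u = e^(−0.09)·[0.7354·41.0000 + 0.2646·0.0000] = 27.5576
Node d (S = 80): V_d = e^(−0.09)·[0.7354·0.0000 + 0.2646·0.0000] = 0.0000
Node 0 (S = 100): V_0 = e^(−0.09)·[0.7354·27.5576 + 0.2646·0.0000] = 18.5225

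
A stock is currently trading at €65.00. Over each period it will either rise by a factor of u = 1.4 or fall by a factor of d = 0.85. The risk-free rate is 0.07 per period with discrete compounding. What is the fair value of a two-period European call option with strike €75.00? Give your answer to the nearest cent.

Risk-neutral probability p = (1 + 0.07 − 0.85)/(1.4 − 0.85) = 0.2200/0.5500 = 0.4000
Terminal stock prices: S_uu = 127.4, S_ud = 77.35, S_dd = 46.96
Terminal payoffs (S − K): max(52.4, 0) = 52.4, max(2.35, 0) = 2.35, max(-28.04, 0) = 0
Node u (S = 91): V_u = 1/1.07·[0.4000·52.4000 + 0.6000·2.3500] = 20.9065
Node d (S = 55.25): V_d = 1/1.07·[0.4000·2.3500 + 0.6000·0.0000] = 0.8785
Node 0 (S = 65): V_0 = 1/1.07·[0.4000·20.9065 + 0.6000·0.8785] = 8.3081

€8.31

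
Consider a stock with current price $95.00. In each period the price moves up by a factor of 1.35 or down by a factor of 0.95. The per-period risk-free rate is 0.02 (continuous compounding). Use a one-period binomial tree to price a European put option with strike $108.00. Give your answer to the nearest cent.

Risk-neutral probability p = (e^0.02 − 0.95)/(1.35 − 0.95) = 0.0702/0.4000 = 0.1755
Terminal stock prices: S_u = 128.2, S_d = 90.25
Terminal payoffs (K − S): max(-20.25, 0) = 0, max(17.75, 0) = 17.75
Node 0 (S = 95): V_0 = e^(−0.02)·[0.1755·0.0000 + 0.8245·17.7500] = 14.3450

$14.35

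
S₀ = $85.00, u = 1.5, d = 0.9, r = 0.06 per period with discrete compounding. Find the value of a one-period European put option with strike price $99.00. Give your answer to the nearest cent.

Risk-neutral probability p = (1 + 0.06 − 0.9)/(1.5 − 0.9) = 0.1600/0.6000 = 0.2667
Terminal stock prices: S_u = 127.5, S_d = 76.5
Terminal payoffs (K − S): max(-28.5, 0) = 0, max(22.5, 0) = 22.5
Node 0 (S = 85): V_0 = 1/1.06·[0.2667·0.0000 + 0.7333·22.5000] = 15.5660

$15.57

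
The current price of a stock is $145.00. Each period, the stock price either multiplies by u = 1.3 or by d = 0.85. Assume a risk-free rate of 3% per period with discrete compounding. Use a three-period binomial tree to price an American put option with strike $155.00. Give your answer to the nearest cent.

$22.00

Risk-neutral probability p = (1 + 0.03 − 0.85)/(1.3 − 0.85) = 0.1800/0.4500 = 0.4000
Terminal stock prices: S_uuu = 318.6, S_uud = 208.3, S_udd = 136.2, S_ddd = 89.05
Terminal payoffs (K − S): max(-163.6, 0) = 0, max(-53.29, 0) = 0, max(18.81, 0) = 18.81, max(65.95, 0) = 65.95
Node uu (S = 245.1): continuation = 1/1.03·[0.4000·0.0000 + 0.6000·0.0000] = 0.0000; exercise value = 0.0000 ≤ continuation, so V_uu = 0.0000
Node ud (S = 160.2): continuation = 1/1.03·[0.4000·0.0000 + 0.6000·18.8088] = 10.9566; exercise value = 0.0000 ≤ continuation, so V_ud = 10.9566
Node dd (S = 104.8): continuation = 1/1.03·[0.4000·18.8088 + 0.6000·65.9519] = 45.7229; exercise value = 50.2375 > continuation, so V_dd = 50.2375 (exercise)
Node u (S = 188.5): continuation = 1/1.03·[0.4000·0.0000 + 0.6000·10.9566] = 6.3825; exercise value = 0.0000 ≤ continuation, so V_u = 6.3825
Node d (S = 123.2): continuation = 1/1.03·[0.4000·10.9566 + 0.6000·50.2375] = 33.5195; exercise value = 31.7500 ≤ continuation, so V_d = 33.5195
Node 0 (S = 145): continuation = 1/1.03·[0.4000·6.3825 + 0.6000·33.5195] = 22.0046; exercise value = 10.0000 ≤ continuation, so V_0 = 22.0046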